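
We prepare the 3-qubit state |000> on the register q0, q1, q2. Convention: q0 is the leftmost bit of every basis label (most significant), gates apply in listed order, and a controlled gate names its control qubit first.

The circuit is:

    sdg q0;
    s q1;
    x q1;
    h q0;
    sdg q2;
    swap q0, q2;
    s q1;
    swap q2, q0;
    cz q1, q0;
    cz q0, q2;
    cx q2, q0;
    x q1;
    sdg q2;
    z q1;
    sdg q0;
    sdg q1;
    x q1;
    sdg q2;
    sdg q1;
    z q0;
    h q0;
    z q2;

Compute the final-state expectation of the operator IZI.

In the final state, IZI has expectation -1.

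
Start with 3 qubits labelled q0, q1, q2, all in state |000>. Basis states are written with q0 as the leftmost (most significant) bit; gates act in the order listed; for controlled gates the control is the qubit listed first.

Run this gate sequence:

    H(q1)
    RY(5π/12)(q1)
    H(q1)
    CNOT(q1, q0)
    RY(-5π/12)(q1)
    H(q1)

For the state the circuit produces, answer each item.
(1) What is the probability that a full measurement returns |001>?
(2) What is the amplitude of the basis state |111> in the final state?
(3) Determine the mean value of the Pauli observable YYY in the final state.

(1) The probability of measuring |001> is 0.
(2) The final state's coefficient on |111> equals 0.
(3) In the final state, YYY has expectation 0.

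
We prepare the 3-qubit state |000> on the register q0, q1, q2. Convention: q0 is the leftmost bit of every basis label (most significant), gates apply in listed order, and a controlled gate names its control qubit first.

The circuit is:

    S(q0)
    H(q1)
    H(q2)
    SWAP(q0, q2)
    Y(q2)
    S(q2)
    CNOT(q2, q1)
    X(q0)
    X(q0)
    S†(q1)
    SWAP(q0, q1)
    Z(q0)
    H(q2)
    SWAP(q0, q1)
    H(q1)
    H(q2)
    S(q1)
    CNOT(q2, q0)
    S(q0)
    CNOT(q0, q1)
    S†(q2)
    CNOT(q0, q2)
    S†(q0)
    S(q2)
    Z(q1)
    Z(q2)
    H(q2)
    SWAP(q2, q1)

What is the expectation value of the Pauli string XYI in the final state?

In the final state, XYI has expectation 1. Key observation: the block from step 8 through step 9 cancels to the identity and can be dropped.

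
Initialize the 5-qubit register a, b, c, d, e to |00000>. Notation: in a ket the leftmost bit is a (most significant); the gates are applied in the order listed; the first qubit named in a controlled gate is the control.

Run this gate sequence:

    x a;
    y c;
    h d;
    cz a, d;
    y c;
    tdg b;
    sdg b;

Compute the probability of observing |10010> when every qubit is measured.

The probability of measuring |10010> is 1/2.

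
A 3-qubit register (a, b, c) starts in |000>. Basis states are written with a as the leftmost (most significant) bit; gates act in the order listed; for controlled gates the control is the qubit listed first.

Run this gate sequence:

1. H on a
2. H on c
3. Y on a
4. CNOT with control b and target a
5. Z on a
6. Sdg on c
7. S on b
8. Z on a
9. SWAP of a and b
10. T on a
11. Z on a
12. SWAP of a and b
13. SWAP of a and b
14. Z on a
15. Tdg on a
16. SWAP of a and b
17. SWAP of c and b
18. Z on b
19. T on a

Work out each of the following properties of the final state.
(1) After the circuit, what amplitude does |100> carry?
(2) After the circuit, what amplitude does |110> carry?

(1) |100> carries amplitude exp(3*I*pi/4)/2 in the final state.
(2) |110> carries amplitude -exp(I*pi/4)/2 in the final state.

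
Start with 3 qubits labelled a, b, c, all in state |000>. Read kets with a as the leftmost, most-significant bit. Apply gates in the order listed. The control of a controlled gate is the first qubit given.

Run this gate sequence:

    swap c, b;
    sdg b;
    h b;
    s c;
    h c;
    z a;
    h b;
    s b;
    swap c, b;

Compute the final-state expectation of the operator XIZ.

The expectation value of XIZ is 0.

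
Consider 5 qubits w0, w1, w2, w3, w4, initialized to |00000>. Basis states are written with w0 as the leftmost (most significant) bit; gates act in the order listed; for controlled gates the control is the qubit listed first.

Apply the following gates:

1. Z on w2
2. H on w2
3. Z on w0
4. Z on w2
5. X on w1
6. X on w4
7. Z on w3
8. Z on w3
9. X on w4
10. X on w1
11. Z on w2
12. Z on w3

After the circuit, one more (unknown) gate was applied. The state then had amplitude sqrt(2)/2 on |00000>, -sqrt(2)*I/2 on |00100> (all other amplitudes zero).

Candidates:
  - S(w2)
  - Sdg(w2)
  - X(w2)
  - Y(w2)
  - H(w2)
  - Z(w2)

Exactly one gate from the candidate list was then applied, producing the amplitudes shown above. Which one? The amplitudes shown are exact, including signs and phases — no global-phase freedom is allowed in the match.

It was Sdg(w2) that produced the state shown. Key observation: steps 4-11 multiply out to the identity, so the circuit reduces to the remaining gates.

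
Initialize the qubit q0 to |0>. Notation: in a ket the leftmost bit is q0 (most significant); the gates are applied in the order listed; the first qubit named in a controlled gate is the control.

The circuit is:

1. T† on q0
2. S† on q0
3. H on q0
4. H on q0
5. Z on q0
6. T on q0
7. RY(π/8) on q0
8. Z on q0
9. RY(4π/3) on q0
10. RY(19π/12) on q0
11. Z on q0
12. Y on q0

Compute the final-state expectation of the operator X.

In the final state, X has expectation -sqrt(1/2 - sqrt(2)/4)*sqrt(sqrt(2)/4 + 1/2)*cos(pi/16)**2 - sqrt(6)*sin(pi/16)**2/4 + sqrt(1/2 - sqrt(2)/4)*sqrt(sqrt(2)/4 + 1/2)*sin(pi/16)**2 + sqrt(2)*sin(pi/16)*cos(pi/16)/2 + 2*sqrt(3)*sqrt(1/2 - sqrt(2)/4)*sqrt(sqrt(2)/4 + 1/2)*sin(pi/16)*cos(pi/16) + sqrt(6)*cos(pi/16)**2/4.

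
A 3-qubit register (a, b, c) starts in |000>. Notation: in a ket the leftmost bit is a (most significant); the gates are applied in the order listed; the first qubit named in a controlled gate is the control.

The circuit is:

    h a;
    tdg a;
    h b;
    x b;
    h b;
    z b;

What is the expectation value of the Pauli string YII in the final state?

In the final state, YII has expectation -sqrt(2)/2. Key observation: steps 3-6 multiply out to the identity, so the circuit reduces to the remaining gates.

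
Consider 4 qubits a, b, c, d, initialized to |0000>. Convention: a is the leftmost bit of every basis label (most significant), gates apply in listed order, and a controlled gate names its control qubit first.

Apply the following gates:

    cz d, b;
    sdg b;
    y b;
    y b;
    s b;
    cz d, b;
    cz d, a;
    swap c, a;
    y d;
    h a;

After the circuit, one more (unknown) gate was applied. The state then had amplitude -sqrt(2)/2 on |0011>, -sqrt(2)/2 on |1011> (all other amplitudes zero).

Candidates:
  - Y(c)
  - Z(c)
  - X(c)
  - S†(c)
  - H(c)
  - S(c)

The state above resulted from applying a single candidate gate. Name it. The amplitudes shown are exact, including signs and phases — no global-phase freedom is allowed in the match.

The applied gate was Y(c). Key observation: gates 1-6 undo each other exactly, leaving only the rest of the circuit to track.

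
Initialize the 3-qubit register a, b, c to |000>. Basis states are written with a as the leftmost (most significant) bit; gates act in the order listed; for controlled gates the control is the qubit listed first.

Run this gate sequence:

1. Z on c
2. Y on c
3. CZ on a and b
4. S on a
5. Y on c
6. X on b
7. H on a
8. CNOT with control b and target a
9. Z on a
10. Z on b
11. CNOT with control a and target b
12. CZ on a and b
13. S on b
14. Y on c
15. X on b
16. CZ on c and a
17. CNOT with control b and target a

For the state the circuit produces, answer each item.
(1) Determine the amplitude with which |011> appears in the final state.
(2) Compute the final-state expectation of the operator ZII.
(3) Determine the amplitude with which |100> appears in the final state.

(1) The amplitude on |011> is -sqrt(2)*I/2.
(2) In the final state, ZII has expectation 1.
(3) |100> carries amplitude 0 in the final state.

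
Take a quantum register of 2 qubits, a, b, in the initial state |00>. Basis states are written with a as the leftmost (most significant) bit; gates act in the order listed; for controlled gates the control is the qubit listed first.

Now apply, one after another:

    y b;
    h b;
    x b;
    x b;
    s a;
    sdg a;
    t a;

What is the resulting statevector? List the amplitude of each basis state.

After the circuit, the state carries amplitude sqrt(2)*I/2 on |00>, -sqrt(2)*I/2 on |01>, 0 on |10>, 0 on |11>.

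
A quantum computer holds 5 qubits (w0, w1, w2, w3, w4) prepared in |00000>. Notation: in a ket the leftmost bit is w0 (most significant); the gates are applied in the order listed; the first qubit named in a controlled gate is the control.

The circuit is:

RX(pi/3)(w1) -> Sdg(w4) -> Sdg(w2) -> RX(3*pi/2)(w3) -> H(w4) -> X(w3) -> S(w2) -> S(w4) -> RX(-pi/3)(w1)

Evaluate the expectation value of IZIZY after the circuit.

The expectation value of IZIZY is 0.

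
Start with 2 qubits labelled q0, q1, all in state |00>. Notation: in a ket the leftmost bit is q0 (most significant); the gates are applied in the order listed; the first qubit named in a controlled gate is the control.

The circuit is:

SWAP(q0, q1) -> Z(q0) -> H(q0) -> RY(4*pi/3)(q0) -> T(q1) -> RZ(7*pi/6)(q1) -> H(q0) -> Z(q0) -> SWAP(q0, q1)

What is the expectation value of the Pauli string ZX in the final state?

The observable ZX averages to -sqrt(3)/2.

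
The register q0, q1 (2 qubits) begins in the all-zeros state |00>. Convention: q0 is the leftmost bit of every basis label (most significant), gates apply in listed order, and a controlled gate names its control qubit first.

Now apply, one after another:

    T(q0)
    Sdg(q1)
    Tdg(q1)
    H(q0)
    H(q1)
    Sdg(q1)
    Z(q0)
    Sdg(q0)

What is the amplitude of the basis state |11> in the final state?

The final state's coefficient on |11> equals 1/2.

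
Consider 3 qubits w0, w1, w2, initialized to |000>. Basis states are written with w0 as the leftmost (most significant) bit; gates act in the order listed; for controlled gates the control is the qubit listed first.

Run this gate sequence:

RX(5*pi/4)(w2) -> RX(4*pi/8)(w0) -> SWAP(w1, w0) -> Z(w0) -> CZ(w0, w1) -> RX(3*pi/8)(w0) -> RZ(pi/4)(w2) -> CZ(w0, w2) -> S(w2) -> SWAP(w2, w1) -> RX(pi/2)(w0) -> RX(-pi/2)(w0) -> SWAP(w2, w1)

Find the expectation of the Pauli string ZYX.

The observable ZYX averages to sqrt(1/2 - sqrt(2)/4)*sqrt(sqrt(2)/4 + 1/2)*exp(-I*pi/4)*cos(3*pi/16)**2 + sqrt(1/2 - sqrt(2)/4)*sqrt(sqrt(2)/4 + 1/2)*exp(-I*pi/4)*sin(3*pi/16)**2 + sqrt(1/2 - sqrt(2)/4)*sqrt(sqrt(2)/4 + 1/2)*exp(I*pi/4)*sin(3*pi/16)**2 + sqrt(1/2 - sqrt(2)/4)*sqrt(sqrt(2)/4 + 1/2)*exp(I*pi/4)*cos(3*pi/16)**2. Key observation: the block from step 10 through step 13 cancels to the identity and can be dropped.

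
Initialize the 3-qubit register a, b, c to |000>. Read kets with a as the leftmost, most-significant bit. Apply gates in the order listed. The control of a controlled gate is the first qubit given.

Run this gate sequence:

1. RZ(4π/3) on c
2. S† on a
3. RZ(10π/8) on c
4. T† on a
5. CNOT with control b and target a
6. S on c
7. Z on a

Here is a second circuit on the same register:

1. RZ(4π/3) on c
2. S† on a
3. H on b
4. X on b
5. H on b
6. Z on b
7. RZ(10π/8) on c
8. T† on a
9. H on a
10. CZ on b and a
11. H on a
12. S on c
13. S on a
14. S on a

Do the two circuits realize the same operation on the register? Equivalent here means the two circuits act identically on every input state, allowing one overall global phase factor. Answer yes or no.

Yes — the two circuits implement the same unitary up to a global phase.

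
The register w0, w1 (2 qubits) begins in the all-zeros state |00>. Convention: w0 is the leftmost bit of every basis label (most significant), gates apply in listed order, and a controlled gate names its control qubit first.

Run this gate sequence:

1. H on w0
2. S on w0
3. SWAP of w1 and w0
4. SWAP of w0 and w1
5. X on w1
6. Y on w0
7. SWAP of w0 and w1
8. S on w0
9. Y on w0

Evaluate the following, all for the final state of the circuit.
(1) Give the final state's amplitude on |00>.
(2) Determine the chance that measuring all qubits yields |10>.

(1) |00> carries amplitude sqrt(2)/2 in the final state.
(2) Outcome |10> occurs with probability 0.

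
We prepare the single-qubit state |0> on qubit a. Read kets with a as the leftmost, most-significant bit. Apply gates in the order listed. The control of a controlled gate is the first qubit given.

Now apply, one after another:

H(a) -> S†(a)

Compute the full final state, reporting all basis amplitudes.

The final amplitudes are sqrt(2)/2 on |0>, -sqrt(2)*I/2 on |1>.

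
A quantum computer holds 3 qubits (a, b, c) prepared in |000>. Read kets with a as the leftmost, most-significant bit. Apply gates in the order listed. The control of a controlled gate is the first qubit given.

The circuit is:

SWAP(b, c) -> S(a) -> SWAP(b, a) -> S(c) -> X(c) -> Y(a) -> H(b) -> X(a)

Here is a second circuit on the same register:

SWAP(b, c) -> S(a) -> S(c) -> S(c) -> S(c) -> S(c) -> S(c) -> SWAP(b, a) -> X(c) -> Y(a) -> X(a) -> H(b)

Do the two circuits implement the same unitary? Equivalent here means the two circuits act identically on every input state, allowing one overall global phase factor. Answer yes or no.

Yes: on every input state the two circuits agree up to one overall phase factor.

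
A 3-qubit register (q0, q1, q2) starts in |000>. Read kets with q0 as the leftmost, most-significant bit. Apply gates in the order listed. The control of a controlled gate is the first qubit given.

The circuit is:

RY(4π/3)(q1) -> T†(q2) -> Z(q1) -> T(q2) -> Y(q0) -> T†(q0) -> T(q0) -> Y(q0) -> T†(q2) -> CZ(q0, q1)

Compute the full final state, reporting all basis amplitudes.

The final amplitudes are -1/2 on |000>, -sqrt(3)/2 on |010>, and 0 on every other basis state. Key observation: the block from step 4 through step 9 cancels to the identity and can be dropped.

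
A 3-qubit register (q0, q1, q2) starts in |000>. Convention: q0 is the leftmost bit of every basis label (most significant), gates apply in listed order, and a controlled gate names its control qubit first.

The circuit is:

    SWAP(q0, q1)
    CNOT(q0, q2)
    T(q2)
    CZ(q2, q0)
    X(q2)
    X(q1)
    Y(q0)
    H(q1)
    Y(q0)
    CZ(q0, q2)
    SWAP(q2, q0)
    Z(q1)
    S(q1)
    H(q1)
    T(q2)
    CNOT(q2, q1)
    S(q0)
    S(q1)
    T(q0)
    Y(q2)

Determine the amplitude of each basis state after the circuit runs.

The final amplitudes are (-1 - I)*exp(I*pi/4)/2 on |101>, (-1 - I)*exp(I*pi/4)/2 on |111>, and 0 on every other basis state.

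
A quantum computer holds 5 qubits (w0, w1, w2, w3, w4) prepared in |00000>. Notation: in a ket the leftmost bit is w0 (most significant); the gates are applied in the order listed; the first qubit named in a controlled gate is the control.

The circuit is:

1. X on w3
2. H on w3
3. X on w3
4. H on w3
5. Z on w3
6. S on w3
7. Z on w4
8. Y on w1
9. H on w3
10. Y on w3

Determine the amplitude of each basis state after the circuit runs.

The resulting statevector has amplitude -sqrt(2)*I/2 on |01000>, -sqrt(2)*I/2 on |01010>, and 0 on every other basis state. Key observation: the block from step 2 through step 5 cancels to the identity and can be dropped.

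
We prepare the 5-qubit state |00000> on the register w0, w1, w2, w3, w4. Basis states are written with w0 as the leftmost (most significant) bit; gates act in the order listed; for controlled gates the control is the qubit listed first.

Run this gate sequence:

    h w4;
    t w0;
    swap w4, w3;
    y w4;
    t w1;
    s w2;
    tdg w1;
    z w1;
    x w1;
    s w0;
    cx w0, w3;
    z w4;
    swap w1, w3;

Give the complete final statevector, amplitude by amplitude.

The final amplitudes are -sqrt(2)*I/2 on |00011>, -sqrt(2)*I/2 on |01011>, and 0 on every other basis state.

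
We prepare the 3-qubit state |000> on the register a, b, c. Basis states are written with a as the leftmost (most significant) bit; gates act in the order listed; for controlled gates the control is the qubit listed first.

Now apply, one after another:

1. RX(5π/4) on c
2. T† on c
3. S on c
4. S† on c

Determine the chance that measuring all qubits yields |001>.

A full measurement returns |001> with probability sqrt(2)/4 + 1/2. Key observation: steps 3-4 multiply out to the identity, so the circuit reduces to the remaining gates.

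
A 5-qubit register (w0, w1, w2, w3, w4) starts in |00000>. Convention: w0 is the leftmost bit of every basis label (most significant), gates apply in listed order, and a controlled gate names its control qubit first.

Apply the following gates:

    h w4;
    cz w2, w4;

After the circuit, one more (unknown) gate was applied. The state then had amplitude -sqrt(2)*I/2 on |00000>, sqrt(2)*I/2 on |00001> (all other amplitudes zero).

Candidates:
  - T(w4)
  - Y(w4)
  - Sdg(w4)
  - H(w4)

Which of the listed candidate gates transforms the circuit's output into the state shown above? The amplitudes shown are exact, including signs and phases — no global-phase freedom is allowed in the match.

The unique candidate consistent with the amplitudes is Y(w4).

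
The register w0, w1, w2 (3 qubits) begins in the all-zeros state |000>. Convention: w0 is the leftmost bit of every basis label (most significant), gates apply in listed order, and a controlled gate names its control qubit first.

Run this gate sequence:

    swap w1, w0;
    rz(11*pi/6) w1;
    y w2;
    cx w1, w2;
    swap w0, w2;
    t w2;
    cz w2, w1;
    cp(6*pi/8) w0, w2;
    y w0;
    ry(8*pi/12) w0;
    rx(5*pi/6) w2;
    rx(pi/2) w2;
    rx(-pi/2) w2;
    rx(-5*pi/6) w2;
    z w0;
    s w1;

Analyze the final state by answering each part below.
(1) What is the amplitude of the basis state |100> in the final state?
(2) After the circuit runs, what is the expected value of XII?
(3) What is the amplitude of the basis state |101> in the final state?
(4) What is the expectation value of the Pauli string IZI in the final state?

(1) The amplitude on |100> is sqrt(3)*exp(I*pi/12)/2. Key observation: the block from step 11 through step 14 cancels to the identity and can be dropped.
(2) In the final state, XII has expectation -sqrt(3)/2.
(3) The final state's coefficient on |101> equals 0.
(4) The expectation value of IZI is 1.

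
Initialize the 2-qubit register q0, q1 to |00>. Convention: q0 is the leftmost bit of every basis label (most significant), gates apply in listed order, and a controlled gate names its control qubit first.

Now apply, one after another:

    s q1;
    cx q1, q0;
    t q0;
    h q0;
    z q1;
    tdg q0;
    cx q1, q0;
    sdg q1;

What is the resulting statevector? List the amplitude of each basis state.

The resulting statevector has amplitude sqrt(2)/2 on |00>, 0 on |01>, -sqrt(2)*exp(3*I*pi/4)/2 on |10>, 0 on |11>.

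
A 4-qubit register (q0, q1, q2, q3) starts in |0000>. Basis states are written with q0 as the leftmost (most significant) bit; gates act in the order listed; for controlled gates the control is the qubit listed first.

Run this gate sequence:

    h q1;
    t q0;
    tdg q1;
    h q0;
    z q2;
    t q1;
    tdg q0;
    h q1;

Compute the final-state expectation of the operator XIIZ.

In the final state, XIIZ has expectation sqrt(2)/2.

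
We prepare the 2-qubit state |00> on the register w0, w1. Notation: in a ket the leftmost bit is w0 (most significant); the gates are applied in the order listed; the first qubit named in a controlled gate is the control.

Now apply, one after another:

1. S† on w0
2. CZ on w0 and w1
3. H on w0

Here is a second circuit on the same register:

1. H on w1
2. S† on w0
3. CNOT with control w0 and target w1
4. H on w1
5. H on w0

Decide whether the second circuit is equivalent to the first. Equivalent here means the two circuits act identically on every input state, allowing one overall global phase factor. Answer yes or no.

Yes: on every input state the two circuits agree up to one overall phase factor.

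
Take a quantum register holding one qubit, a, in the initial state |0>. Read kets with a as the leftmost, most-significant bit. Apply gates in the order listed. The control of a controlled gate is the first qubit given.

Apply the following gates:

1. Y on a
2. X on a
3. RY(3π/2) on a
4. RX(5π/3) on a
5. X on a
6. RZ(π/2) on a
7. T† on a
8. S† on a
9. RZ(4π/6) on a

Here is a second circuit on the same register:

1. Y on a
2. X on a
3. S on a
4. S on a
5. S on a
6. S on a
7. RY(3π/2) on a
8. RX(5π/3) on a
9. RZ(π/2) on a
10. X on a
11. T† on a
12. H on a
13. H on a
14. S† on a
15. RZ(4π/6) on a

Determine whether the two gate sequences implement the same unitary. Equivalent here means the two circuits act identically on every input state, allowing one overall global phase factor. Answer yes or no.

No — the two circuits implement different unitaries, even allowing a global phase.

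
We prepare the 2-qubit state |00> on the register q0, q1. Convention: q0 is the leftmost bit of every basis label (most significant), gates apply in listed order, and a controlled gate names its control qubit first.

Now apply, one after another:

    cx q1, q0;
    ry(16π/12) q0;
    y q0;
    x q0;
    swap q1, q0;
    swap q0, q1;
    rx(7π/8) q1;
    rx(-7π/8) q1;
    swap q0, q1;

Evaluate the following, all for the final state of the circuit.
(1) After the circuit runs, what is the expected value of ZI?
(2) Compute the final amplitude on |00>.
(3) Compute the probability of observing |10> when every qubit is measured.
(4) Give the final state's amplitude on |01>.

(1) The expectation value of ZI is 1.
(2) |00> carries amplitude -I/2 in the final state.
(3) The probability of measuring |10> is 0.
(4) The amplitude on |01> is -sqrt(3)*I/2.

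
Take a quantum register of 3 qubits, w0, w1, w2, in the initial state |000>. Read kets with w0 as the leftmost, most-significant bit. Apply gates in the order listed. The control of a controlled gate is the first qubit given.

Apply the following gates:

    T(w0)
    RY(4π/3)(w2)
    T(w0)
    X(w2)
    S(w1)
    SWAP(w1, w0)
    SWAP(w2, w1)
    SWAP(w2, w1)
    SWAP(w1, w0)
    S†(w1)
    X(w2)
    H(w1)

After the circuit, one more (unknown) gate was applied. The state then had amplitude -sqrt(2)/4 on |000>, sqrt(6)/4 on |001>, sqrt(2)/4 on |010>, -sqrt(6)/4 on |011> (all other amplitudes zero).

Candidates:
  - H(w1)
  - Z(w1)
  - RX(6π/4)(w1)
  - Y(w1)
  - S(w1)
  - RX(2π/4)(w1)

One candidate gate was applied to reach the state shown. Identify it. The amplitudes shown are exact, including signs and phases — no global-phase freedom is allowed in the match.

The applied gate was Z(w1). Key observation: steps 4-11 multiply out to the identity, so the circuit reduces to the remaining gates.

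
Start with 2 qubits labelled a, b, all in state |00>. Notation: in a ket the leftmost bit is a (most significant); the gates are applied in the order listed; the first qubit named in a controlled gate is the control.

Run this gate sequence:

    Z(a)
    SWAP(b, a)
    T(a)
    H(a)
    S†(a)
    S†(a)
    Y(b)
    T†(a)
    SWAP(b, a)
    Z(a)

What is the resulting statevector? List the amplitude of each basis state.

After the circuit, the state carries amplitude 0 on |00>, 0 on |01>, -sqrt(2)*I/2 on |10>, sqrt(2)*exp(I*pi/4)/2 on |11>.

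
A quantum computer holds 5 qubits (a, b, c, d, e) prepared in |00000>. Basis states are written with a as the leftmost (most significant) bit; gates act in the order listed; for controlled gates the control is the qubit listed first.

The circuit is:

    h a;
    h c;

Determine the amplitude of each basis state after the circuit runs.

The resulting statevector has amplitude 1/2 on |00000>, 1/2 on |00100>, 1/2 on |10000>, 1/2 on |10100>, and 0 on every other basis state.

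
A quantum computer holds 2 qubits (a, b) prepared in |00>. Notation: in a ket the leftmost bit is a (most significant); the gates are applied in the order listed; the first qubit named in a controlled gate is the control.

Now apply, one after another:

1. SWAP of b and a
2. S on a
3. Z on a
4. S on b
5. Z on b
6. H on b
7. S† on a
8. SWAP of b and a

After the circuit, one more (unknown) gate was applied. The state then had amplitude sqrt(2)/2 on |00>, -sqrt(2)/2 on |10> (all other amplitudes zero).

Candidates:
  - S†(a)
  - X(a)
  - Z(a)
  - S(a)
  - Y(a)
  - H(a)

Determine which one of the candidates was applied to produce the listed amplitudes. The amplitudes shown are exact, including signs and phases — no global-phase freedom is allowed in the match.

The unique candidate consistent with the amplitudes is Z(a).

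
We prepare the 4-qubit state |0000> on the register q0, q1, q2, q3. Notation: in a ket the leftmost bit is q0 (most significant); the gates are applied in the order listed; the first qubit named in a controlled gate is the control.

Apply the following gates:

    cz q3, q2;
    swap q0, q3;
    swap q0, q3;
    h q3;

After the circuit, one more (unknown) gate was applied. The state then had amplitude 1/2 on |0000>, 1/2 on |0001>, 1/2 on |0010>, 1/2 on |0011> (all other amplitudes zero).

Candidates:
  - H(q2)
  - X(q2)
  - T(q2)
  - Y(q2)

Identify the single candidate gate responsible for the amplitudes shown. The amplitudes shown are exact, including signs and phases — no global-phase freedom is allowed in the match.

The applied gate was H(q2). Key observation: gates 2-3 undo each other exactly, leaving only the rest of the circuit to track.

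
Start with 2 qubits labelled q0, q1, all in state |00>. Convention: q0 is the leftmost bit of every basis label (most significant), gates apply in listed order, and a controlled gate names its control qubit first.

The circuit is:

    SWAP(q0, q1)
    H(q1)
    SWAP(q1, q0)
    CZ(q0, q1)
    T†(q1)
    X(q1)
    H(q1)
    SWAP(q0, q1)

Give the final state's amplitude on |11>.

The amplitude on |11> is -1/2.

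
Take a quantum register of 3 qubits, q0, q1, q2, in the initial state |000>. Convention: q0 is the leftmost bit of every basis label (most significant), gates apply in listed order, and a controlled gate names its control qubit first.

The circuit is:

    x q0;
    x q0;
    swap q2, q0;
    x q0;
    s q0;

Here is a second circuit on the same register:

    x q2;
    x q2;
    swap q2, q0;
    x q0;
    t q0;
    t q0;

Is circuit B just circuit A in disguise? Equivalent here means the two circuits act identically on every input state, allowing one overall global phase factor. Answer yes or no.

Yes — the two circuits implement the same unitary up to a global phase.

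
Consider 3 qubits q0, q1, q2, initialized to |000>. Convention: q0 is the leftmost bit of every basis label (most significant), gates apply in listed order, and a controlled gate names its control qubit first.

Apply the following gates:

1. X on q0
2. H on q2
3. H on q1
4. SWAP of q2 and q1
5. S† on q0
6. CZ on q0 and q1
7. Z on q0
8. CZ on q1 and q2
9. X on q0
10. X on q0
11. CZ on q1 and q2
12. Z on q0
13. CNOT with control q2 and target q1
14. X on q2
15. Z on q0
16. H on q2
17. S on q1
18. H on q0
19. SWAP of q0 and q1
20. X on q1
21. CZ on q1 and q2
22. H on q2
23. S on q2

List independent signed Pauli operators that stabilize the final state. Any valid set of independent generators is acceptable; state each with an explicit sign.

One valid set of independent stabilizer generators is -YII, +IXI, -IIY (any independent generating set of the same group is equally correct). Key observation: gates 7-12 undo each other exactly, leaving only the rest of the circuit to track.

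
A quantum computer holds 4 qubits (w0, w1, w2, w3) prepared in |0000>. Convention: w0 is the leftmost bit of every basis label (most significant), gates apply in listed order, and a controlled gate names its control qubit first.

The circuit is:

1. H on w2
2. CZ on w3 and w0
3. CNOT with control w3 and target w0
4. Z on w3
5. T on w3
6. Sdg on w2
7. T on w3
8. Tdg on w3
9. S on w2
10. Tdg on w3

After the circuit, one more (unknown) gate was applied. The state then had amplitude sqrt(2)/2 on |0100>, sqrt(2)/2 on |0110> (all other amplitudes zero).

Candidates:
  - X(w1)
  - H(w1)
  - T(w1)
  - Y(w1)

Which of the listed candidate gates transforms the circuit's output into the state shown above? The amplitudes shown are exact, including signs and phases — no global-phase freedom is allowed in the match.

It was X(w1) that produced the state shown. Key observation: gates 5-10 undo each other exactly, leaving only the rest of the circuit to track.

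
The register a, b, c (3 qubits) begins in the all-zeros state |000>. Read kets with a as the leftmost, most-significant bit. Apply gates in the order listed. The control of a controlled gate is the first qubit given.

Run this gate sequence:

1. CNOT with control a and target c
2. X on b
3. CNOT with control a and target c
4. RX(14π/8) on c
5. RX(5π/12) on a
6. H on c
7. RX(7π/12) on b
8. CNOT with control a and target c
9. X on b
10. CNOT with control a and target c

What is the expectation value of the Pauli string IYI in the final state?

The expectation value of IYI is -sqrt(6)/4 - sqrt(2)/4.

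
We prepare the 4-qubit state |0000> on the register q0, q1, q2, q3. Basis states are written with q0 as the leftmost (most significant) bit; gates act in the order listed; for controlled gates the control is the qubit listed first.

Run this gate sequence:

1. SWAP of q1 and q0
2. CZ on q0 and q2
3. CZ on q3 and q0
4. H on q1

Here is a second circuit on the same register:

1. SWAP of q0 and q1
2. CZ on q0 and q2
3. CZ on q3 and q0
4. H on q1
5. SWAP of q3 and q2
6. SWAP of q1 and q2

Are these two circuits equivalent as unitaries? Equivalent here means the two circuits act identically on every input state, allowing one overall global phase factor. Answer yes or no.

No — the two circuits implement different unitaries, even allowing a global phase.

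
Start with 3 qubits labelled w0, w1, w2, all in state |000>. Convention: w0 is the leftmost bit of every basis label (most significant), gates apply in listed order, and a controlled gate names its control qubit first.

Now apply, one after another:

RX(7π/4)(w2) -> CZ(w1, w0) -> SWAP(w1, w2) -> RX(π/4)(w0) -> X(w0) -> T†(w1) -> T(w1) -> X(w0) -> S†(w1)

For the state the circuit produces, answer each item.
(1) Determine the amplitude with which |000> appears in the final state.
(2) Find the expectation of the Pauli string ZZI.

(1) The amplitude on |000> is -1/2 - sqrt(2)/4. Key observation: gates 5-8 undo each other exactly, leaving only the rest of the circuit to track.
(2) The observable ZZI averages to 1/2.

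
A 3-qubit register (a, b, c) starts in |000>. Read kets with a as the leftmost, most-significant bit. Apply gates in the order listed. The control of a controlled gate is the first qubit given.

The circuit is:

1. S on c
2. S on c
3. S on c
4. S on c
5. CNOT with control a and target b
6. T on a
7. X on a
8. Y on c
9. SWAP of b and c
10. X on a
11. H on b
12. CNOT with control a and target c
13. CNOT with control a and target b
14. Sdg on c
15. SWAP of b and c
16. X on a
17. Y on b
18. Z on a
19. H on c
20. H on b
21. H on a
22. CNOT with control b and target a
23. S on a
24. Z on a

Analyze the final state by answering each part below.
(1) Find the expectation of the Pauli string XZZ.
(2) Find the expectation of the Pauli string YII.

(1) In the final state, XZZ has expectation 0. Key observation: the block from step 1 through step 4 cancels to the identity and can be dropped.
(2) In the final state, YII has expectation 1.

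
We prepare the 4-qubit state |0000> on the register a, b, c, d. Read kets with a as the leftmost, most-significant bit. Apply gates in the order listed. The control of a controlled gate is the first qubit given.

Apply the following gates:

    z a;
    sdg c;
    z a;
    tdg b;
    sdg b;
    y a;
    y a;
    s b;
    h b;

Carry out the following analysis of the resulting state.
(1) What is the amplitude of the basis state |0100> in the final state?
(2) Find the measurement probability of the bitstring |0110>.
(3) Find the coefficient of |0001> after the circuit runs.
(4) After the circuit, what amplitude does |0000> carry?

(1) The amplitude on |0100> is sqrt(2)/2. Key observation: the block from step 5 through step 8 cancels to the identity and can be dropped.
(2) Outcome |0110> occurs with probability 0.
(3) The amplitude on |0001> is 0.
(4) The final state's coefficient on |0000> equals sqrt(2)/2.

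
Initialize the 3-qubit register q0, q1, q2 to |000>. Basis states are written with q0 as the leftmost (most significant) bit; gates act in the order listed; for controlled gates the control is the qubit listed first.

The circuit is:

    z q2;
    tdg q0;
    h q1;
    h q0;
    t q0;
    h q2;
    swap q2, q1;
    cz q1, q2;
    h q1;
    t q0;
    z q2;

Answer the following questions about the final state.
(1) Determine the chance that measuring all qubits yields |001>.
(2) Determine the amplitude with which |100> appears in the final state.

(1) A full measurement returns |001> with probability 0.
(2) The final state's coefficient on |100> equals I/2.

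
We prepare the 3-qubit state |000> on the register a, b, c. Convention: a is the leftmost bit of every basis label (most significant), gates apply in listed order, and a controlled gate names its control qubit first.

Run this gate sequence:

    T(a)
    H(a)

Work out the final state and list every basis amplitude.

The final amplitudes are sqrt(2)/2 on |000>, sqrt(2)/2 on |100>, and 0 on every other basis state.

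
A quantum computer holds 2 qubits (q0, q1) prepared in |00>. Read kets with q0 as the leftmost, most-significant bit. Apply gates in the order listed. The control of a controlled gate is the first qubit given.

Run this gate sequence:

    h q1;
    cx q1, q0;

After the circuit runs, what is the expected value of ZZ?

The expectation value of ZZ is 1.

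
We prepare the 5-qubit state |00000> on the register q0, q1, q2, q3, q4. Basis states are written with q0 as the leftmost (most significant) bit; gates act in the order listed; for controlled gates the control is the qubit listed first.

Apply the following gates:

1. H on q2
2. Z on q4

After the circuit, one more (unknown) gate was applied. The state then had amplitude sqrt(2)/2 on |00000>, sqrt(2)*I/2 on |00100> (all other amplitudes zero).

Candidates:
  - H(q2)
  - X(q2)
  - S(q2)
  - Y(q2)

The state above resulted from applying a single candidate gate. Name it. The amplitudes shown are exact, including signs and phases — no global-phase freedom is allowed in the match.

The applied gate was S(q2).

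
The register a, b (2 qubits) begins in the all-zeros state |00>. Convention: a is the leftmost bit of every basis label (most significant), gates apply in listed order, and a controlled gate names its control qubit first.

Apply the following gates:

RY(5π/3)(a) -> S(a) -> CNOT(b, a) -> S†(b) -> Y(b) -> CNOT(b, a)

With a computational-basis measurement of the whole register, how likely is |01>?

The probability of measuring |01> is 1/4.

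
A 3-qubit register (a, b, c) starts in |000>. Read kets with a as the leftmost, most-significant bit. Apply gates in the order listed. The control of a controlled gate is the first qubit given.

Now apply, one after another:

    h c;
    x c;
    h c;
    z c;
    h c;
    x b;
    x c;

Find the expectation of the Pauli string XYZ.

The expectation value of XYZ is 0. Key observation: gates 1-4 undo each other exactly, leaving only the rest of the circuit to track.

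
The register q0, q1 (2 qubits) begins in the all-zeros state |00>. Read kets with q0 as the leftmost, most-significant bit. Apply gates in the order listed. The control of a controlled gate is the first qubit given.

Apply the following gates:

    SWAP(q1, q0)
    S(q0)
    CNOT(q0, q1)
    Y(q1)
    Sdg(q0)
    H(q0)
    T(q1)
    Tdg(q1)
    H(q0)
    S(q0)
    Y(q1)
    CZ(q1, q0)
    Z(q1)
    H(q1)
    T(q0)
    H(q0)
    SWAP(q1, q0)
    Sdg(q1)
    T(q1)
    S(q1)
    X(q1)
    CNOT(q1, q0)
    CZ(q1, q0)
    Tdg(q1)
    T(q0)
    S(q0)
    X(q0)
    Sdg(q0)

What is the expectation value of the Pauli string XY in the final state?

The expectation value of XY is 0. Key observation: the block from step 4 through step 11 cancels to the identity and can be dropped.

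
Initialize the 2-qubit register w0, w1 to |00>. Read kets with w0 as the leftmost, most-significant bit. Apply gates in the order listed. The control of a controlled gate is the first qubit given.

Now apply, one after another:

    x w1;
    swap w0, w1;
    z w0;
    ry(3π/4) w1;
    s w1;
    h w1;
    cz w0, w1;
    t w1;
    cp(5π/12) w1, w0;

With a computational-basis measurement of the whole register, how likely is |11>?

A full measurement returns |11> with probability 1/2.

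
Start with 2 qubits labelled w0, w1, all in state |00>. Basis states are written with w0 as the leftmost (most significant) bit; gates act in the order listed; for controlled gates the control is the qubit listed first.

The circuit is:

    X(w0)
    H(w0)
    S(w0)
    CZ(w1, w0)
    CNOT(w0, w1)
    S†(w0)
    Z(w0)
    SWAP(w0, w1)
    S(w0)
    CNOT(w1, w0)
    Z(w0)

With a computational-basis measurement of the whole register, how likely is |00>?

Outcome |00> occurs with probability 1/2.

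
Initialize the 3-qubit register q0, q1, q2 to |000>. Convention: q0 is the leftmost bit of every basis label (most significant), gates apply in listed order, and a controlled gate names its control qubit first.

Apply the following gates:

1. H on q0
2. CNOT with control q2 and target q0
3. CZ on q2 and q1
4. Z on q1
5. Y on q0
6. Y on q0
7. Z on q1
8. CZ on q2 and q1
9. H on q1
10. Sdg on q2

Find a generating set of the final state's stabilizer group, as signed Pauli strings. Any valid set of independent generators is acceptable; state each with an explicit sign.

The stabilizer group can be generated by +XII, +IXI, +IIZ, among other valid generating sets.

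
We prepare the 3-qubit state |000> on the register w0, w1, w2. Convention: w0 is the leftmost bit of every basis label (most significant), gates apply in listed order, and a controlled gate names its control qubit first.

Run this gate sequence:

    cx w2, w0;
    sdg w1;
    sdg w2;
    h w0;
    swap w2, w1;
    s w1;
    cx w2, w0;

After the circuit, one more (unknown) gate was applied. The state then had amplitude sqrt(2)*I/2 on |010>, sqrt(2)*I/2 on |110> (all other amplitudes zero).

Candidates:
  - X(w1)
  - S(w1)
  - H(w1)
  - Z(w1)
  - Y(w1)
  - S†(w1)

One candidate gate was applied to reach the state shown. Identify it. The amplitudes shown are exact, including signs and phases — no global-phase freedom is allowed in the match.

The applied gate was Y(w1).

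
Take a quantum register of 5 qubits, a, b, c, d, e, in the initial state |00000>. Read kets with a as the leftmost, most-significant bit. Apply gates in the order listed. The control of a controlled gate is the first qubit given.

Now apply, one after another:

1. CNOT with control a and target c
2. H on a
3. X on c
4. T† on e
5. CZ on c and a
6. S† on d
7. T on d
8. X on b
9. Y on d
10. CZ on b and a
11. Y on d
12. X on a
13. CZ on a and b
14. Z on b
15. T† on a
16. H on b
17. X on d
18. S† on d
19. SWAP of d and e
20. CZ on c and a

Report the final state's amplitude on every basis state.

The final amplitudes are I/2 on |00101>, -I/2 on |01101>, exp(I*pi/4)/2 on |10101>, -exp(I*pi/4)/2 on |11101>, and 0 on every other basis state.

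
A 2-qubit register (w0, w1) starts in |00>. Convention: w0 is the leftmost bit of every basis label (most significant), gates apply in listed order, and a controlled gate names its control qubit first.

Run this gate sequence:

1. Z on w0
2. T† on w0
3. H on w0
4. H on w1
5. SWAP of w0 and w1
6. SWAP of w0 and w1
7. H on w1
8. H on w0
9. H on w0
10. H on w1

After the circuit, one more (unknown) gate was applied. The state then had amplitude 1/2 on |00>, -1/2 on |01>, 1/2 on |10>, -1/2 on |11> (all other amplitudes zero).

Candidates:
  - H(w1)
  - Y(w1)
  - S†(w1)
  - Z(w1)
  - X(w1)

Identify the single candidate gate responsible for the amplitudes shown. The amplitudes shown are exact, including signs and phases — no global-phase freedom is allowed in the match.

The unique candidate consistent with the amplitudes is Z(w1). Key observation: steps 3-8 multiply out to the identity, so the circuit reduces to the remaining gates.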